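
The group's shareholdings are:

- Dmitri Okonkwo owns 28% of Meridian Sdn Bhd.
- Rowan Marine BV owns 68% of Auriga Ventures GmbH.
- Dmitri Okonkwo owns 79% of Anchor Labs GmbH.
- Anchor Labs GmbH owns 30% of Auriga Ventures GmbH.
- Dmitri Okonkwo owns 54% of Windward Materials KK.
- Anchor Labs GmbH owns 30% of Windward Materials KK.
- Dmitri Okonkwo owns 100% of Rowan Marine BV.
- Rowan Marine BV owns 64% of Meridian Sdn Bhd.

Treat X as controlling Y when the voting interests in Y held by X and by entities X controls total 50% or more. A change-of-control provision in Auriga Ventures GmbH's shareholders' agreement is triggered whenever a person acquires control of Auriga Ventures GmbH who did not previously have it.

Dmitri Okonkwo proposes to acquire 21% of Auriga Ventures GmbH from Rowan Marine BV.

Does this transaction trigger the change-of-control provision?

The purchase adds only to Dmitri's holdings (Rowan's stake shrinks), so Dmitri is the only person who could newly come to control Auriga.
Dmitri holds 100% of Rowan, so Dmitri controls Rowan.
Dmitri holds 79% of Anchor, so Dmitri controls Anchor.
Anchor and Rowan together hold 30% + 68% = 98% of Auriga, so Dmitri controls Auriga.
So Dmitri already controls Auriga before the transaction.
After the purchase, Dmitri holds 21% of Auriga directly, and Rowan's stake falls to 47%.
Dmitri controlled Auriga already, so this is not a new person acquiring control; every other person's position is unchanged or reduced.
No new person acquires control, so the clause is not triggered.

No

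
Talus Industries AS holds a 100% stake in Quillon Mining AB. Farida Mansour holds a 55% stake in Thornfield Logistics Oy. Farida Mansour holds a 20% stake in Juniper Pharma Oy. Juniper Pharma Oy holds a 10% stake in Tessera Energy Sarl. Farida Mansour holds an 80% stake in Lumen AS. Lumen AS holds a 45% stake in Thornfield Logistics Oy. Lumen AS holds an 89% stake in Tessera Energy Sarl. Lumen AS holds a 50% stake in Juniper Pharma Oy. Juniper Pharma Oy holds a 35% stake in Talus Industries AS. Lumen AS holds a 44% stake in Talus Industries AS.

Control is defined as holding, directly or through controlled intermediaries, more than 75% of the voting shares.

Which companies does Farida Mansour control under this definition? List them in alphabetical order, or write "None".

Lumen AS, Tessera Energy Sarl, Thornfield Logistics Oy

Farida holds 80% of Lumen, so Farida controls Lumen.
Lumen and Farida together hold 45% + 55% = 100% of Thornfield, so Farida controls Thornfield.
Lumen holds 89% of Tessera, so Farida controls Tessera.
No other company's threshold is met.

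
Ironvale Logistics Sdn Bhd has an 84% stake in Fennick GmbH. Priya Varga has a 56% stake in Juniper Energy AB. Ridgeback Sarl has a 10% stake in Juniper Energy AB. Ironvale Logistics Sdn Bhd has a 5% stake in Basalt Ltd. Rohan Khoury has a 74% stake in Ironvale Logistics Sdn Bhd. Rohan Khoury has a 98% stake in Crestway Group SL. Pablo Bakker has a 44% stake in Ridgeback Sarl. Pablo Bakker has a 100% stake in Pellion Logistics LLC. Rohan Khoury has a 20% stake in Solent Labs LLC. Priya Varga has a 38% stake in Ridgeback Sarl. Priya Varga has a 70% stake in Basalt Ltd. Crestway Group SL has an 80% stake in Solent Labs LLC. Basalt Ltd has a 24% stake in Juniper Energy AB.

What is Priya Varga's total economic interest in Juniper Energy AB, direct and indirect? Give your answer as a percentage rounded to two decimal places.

Priya reaches Juniper along 3 paths.
Direct stake: 56% = 56%.
Via Basalt: 70% × 24% = 16.8%.
Via Ridgeback: 38% × 10% = 3.8%.
Total: 56% + 16.8% + 3.8% = 76.6%.
Rounded: 76.60%.

76.60%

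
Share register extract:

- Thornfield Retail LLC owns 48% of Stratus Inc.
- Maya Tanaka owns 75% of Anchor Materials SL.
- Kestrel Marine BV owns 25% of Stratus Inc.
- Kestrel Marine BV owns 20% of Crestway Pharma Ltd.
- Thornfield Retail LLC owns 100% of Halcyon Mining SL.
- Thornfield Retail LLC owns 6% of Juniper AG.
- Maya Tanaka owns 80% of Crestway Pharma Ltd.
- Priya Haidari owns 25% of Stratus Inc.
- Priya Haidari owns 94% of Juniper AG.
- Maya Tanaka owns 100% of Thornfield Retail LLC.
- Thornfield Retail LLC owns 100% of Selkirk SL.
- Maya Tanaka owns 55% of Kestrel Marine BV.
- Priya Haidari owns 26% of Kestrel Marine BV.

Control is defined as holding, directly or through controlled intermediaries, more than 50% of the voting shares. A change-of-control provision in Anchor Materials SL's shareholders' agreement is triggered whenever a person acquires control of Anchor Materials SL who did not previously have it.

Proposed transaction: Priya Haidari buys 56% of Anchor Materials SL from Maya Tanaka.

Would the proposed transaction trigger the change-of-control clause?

Yes

The purchase adds only to Priya's holdings (Maya's stake shrinks), so Priya is the only person who could newly come to control Anchor.
Priya holds 94% of Juniper, so Priya controls Juniper.
Neither Priya nor any entity Priya controls holds any voting interest in Anchor.
So before the transaction, Priya does not control Anchor.
After the purchase, Priya holds 56% of Anchor directly, and Maya's stake falls to 19%.
Priya holds 56% of Anchor, so Priya controls Anchor.
Priya did not control Anchor before and does after, so the clause is triggered.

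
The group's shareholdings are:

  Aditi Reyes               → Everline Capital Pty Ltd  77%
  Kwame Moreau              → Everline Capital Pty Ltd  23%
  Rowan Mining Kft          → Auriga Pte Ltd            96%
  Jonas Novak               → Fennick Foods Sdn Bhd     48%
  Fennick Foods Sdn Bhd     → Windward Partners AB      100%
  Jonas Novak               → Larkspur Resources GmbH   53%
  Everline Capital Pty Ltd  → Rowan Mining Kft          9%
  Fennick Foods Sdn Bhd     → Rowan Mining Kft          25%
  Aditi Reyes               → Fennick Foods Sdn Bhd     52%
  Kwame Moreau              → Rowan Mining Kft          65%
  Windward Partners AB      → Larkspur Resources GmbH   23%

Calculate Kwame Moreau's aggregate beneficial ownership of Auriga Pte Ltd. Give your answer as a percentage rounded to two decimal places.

Kwame reaches Auriga along 2 paths.
Via Everline → Rowan: 23% × 9% × 96% = 1.9872%.
Via Rowan: 65% × 96% = 62.4%.
Total: 1.9872% + 62.4% = 64.3872%.
Rounded: 64.39%.

64.39%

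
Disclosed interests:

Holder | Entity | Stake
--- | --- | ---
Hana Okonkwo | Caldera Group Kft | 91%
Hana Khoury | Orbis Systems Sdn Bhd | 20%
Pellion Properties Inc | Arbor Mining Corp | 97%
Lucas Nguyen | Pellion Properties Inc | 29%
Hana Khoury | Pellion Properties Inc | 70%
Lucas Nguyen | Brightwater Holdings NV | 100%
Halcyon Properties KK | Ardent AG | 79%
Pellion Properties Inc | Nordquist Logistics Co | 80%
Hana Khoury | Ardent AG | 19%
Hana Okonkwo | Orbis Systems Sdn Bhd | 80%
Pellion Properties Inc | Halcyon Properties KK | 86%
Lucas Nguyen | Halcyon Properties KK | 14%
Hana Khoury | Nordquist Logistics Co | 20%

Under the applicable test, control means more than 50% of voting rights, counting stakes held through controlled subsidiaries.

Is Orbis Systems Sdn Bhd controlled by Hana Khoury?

Hana Khoury holds 70% of Pellion, so Hana Khoury controls Pellion.
Pellion holds 86% of Halcyon, so Hana Khoury controls Halcyon.
Hana Khoury and Pellion together hold 20% + 80% = 100% of Nordquist, so Hana Khoury controls Nordquist.
Halcyon and Hana Khoury together hold 79% + 19% = 98% of Ardent, so Hana Khoury controls Ardent.
Pellion holds 97% of Arbor, so Hana Khoury controls Arbor.
In Orbis, Hana Khoury's side holds only 20%, not > 50%.
So Hana Khoury does not control Orbis.

No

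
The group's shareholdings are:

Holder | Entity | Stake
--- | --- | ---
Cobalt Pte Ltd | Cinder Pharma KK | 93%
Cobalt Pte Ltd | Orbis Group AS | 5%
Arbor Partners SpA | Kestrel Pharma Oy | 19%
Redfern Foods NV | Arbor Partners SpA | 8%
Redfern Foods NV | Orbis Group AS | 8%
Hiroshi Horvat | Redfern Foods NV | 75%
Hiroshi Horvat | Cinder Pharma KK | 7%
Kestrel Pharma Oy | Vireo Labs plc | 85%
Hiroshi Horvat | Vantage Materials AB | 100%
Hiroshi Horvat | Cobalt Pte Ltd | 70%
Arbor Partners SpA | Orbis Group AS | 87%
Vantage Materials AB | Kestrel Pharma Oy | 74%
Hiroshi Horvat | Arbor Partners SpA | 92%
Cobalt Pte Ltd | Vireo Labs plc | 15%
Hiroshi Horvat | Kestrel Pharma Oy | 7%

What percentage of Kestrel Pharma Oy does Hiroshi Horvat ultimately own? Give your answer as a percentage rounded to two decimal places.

99.62%

Hiroshi reaches Kestrel along 4 paths.
Via Redfern → Arbor: 75% × 8% × 19% = 1.14%.
Via Arbor: 92% × 19% = 17.48%.
Direct stake: 7% = 7%.
Via Vantage: 100% × 74% = 74%.
Total: 1.14% + 17.48% + 7% + 74% = 99.62%.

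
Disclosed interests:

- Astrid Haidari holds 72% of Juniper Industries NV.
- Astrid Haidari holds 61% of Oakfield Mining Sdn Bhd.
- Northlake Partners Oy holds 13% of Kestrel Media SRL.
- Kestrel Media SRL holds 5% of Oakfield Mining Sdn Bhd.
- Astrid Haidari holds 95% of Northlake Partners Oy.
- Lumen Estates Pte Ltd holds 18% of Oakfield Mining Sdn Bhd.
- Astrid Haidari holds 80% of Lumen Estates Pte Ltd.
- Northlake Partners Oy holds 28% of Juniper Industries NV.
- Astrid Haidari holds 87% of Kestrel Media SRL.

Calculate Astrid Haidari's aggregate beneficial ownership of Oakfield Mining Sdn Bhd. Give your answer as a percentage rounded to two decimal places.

Astrid reaches Oakfield along 4 paths.
Via Kestrel: 87% × 5% = 4.35%.
Via Northlake → Kestrel: 95% × 13% × 5% = 0.6175%.
Direct stake: 61% = 61%.
Via Lumen: 80% × 18% = 14.4%.
Total: 4.35% + 0.6175% + 61% + 14.4% = 80.3675%.
Rounded: 80.37%.

80.37%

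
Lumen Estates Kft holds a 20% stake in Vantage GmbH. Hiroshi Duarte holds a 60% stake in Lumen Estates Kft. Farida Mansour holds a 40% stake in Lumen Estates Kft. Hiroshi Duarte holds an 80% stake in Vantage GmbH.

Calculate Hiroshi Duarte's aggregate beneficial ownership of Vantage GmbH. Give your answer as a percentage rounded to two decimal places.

Hiroshi reaches Vantage along 2 paths.
Direct stake: 80% = 80%.
Via Lumen: 60% × 20% = 12%.
Total: 80% + 12% = 92%.
Rounded: 92.00%.

92.00%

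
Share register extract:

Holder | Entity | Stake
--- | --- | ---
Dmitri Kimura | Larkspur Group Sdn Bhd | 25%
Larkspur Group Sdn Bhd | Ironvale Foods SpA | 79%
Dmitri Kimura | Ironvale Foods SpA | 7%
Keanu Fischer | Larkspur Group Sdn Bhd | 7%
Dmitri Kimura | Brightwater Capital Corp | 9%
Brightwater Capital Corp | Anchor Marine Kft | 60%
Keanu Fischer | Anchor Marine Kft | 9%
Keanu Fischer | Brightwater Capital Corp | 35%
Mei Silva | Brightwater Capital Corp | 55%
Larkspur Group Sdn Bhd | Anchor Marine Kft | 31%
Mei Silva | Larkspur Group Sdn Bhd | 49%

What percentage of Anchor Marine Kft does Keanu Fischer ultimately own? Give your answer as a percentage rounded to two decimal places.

Keanu reaches Anchor along 3 paths.
Direct stake: 9% = 9%.
Via Brightwater: 35% × 60% = 21%.
Via Larkspur: 7% × 31% = 2.17%.
Total: 9% + 21% + 2.17% = 32.17%.

32.17%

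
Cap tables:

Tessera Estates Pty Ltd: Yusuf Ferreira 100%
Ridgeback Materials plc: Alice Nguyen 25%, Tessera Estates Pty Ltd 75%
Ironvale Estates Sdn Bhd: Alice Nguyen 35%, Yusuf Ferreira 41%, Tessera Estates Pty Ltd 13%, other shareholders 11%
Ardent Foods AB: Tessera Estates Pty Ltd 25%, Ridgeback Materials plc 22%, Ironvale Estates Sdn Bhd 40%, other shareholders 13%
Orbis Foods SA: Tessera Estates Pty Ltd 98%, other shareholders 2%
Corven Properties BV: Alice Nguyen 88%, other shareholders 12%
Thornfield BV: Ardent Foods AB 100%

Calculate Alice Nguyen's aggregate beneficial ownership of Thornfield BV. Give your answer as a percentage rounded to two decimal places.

Alice reaches Thornfield along 2 paths.
Via Ridgeback → Ardent: 25% × 22% × 100% = 5.5%.
Via Ironvale → Ardent: 35% × 40% × 100% = 14%.
Total: 5.5% + 14% = 19.5%.
Rounded: 19.50%.

19.50%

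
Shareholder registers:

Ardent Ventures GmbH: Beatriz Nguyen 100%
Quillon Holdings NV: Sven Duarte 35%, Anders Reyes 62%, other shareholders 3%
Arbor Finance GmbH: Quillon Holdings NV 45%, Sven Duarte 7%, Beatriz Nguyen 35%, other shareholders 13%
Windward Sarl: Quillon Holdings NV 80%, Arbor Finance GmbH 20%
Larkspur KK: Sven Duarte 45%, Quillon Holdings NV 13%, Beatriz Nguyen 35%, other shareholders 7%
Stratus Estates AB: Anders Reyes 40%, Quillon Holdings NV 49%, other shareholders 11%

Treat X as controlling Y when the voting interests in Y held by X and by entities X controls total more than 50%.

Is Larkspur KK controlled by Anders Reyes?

No

Anders holds 62% of Quillon, so Anders controls Quillon.
Quillon holds 80% of Windward, so Anders controls Windward.
Anders and Quillon together hold 40% + 49% = 89% of Stratus, so Anders controls Stratus.
In Larkspur, Anders's side holds only 13%, not > 50%.
So Anders does not control Larkspur.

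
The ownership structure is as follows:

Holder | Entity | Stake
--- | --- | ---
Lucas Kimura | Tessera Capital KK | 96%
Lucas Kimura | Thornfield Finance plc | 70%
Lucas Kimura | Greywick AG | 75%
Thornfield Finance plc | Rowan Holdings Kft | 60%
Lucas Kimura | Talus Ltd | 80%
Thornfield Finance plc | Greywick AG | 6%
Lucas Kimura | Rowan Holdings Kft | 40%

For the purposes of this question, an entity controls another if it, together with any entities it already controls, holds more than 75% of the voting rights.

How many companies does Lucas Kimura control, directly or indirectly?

Lucas holds 96% of Tessera, so Lucas controls Tessera.
Lucas holds 80% of Talus, so Lucas controls Talus.
No other company's threshold is met.
Lucas controls 2 companies.

2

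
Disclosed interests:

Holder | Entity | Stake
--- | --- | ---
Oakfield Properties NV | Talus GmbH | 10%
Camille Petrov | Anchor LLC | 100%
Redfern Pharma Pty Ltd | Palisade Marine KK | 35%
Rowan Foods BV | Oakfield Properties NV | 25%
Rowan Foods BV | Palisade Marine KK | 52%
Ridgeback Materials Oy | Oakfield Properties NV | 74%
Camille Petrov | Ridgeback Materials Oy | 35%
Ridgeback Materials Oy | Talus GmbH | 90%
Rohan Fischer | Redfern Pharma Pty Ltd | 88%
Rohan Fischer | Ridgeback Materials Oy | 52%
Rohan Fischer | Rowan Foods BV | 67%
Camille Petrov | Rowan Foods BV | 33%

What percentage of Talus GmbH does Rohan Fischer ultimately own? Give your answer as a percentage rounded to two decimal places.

Rohan reaches Talus along 3 paths.
Via Ridgeback: 52% × 90% = 46.8%.
Via Ridgeback → Oakfield: 52% × 74% × 10% = 3.848%.
Via Rowan → Oakfield: 67% × 25% × 10% = 1.675%.
Total: 46.8% + 3.848% + 1.675% = 52.323%.
Rounded: 52.32%.

52.32%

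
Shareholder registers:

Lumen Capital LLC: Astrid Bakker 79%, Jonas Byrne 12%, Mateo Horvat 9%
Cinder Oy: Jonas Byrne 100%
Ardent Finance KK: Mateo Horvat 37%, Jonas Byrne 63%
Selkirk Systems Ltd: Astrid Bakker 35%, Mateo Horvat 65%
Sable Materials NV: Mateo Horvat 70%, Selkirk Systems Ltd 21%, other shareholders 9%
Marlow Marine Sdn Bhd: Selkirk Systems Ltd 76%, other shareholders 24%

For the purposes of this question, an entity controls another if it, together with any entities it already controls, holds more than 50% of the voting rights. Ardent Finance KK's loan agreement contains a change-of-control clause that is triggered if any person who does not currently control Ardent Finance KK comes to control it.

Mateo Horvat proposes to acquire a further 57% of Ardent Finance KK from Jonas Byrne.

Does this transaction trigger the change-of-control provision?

Yes

The purchase adds only to Mateo's holdings (Jonas's stake shrinks), so Mateo is the only person who could newly come to control Ardent.
Mateo holds 65% of Selkirk, so Mateo controls Selkirk.
Mateo and Selkirk together hold 70% + 21% = 91% of Sable, so Mateo controls Sable.
Selkirk holds 76% of Marlow, so Mateo controls Marlow.
In Ardent, Mateo's side holds only 37%, not > 50%.
So before the transaction, Mateo does not control Ardent.
After the purchase, Mateo's direct stake in Ardent rises to 37% + 57% = 94%, and Jonas's stake falls to 6%.
Mateo holds 94% of Ardent, so Mateo controls Ardent.
Mateo did not control Ardent before and does after, so the clause is triggered.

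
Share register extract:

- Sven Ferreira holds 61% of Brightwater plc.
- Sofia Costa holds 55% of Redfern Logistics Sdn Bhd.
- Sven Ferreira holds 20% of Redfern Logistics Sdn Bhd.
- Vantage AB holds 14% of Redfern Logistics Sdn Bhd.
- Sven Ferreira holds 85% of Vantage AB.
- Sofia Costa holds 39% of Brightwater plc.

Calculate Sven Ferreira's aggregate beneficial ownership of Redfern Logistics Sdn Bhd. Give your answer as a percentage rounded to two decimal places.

Sven reaches Redfern along 2 paths.
Direct stake: 20% = 20%.
Via Vantage: 85% × 14% = 11.9%.
Total: 20% + 11.9% = 31.9%.
Rounded: 31.90%.

31.90%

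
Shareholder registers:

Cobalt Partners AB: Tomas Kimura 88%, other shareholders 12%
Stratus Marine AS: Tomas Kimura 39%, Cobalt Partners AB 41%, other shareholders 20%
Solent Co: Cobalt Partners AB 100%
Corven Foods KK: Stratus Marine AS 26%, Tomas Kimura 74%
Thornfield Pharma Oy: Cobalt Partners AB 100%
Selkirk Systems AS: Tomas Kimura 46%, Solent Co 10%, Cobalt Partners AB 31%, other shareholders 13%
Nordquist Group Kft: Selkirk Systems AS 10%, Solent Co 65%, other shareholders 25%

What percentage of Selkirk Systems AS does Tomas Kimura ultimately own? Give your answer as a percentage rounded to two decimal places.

82.08%

Tomas reaches Selkirk along 3 paths.
Direct stake: 46% = 46%.
Via Cobalt → Solent: 88% × 100% × 10% = 8.8%.
Via Cobalt: 88% × 31% = 27.28%.
Total: 46% + 8.8% + 27.28% = 82.08%.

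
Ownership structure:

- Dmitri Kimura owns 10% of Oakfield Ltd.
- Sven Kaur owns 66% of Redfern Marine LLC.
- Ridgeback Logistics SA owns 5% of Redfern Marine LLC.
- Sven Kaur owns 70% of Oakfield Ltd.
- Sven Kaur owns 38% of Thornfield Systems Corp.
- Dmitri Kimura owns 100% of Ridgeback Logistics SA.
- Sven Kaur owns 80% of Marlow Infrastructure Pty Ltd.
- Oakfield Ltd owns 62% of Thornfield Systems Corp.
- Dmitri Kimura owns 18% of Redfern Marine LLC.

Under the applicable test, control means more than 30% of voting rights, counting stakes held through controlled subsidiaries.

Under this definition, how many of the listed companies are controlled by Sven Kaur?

Sven holds 70% of Oakfield, so Sven controls Oakfield.
Sven holds 80% of Marlow, so Sven controls Marlow.
Sven holds 66% of Redfern, so Sven controls Redfern.
Oakfield and Sven together hold 62% + 38% = 100% of Thornfield, so Sven controls Thornfield.
No other company's threshold is met.
Sven controls 4 companies.

4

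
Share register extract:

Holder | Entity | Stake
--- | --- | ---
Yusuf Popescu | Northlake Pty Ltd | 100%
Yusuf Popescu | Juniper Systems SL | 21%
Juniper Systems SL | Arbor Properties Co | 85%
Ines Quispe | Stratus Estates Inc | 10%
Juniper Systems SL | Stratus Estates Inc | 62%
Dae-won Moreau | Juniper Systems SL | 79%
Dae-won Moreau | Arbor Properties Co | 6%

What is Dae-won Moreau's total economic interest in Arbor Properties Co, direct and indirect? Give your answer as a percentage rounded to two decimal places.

Dae-won reaches Arbor along 2 paths.
Via Juniper: 79% × 85% = 67.15%.
Direct stake: 6% = 6%.
Total: 67.15% + 6% = 73.15%.

73.15%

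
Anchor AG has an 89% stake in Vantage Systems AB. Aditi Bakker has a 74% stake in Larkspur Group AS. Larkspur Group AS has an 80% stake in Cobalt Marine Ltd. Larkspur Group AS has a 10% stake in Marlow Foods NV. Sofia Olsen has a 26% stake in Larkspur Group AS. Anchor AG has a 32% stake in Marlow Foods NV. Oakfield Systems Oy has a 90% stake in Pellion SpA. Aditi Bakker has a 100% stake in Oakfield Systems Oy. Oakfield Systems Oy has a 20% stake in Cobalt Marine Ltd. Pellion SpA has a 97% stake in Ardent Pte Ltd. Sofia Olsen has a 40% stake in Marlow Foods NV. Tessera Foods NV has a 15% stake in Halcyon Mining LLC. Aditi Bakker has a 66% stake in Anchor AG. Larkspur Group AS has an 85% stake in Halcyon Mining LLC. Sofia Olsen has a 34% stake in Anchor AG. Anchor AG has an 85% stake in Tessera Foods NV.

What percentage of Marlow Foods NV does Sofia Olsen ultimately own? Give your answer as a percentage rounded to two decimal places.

Sofia reaches Marlow along 3 paths.
Via Anchor: 34% × 32% = 10.88%.
Via Larkspur: 26% × 10% = 2.6%.
Direct stake: 40% = 40%.
Total: 10.88% + 2.6% + 40% = 53.48%.

53.48%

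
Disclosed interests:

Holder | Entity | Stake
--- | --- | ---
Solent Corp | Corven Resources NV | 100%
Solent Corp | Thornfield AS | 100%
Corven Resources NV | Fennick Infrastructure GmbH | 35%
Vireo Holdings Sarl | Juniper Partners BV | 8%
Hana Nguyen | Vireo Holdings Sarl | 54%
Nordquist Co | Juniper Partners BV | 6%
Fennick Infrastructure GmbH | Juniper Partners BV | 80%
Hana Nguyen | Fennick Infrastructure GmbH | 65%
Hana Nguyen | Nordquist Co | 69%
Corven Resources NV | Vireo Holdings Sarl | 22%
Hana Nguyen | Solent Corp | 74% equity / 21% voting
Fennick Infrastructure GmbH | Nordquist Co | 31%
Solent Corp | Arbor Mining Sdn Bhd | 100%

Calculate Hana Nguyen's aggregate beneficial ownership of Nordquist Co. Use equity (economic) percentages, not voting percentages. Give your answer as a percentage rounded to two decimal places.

97.18%

Hana reaches Nordquist along 3 paths.
Via Fennick: 65% × 31% = 20.15%.
Via Solent → Corven → Fennick: 74% × 100% × 35% × 31% = 8.029%.
Direct stake: 69% = 69%.
Total: 20.15% + 8.029% + 69% = 97.179%.
Rounded: 97.18%.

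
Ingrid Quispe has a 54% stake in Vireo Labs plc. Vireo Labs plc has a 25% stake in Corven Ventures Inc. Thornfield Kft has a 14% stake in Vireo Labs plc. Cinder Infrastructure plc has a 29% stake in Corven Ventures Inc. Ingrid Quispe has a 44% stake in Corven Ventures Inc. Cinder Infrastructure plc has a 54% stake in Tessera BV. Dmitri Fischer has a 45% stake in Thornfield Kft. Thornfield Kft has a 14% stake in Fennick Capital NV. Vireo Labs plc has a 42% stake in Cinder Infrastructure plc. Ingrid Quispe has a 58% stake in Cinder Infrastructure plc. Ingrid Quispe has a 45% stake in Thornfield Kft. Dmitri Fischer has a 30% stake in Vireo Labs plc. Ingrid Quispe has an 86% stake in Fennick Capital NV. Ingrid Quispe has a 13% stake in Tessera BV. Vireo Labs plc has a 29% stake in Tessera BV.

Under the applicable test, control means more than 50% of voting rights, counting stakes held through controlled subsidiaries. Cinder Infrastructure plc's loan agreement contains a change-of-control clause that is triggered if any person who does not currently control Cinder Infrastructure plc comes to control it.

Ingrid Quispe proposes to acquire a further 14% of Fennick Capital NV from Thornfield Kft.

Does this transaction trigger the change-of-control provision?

No

The purchase adds only to Ingrid's holdings (Thornfield's stake shrinks), so Ingrid is the only person who could newly come to control Cinder.
Ingrid holds 54% of Vireo, so Ingrid controls Vireo.
Vireo and Ingrid together hold 42% + 58% = 100% of Cinder, so Ingrid controls Cinder.
So Ingrid already controls Cinder before the transaction.
After the purchase, Ingrid's direct stake in Fennick rises to 86% + 14% = 100%, and Thornfield's stake falls to 0%.
Ingrid controlled Cinder already, so this is not a new person acquiring control; every other person's position is unchanged or reduced.
No new person acquires control, so the clause is not triggered.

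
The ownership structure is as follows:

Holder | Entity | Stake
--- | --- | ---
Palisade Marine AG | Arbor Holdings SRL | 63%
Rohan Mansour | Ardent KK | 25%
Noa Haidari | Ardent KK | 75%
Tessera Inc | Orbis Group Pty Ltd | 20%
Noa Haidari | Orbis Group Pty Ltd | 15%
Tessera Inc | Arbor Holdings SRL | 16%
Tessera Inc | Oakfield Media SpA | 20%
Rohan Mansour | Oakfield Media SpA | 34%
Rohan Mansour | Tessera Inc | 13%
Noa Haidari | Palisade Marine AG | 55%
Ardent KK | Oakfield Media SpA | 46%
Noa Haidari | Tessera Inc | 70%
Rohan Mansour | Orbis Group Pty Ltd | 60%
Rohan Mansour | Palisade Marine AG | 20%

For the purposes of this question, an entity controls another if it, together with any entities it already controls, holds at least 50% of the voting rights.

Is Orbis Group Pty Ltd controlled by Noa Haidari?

Noa holds 75% of Ardent, so Noa controls Ardent.
Noa holds 70% of Tessera, so Noa controls Tessera.
Ardent and Tessera together hold 46% + 20% = 66% of Oakfield, so Noa controls Oakfield.
Noa holds 55% of Palisade, so Noa controls Palisade.
Tessera and Palisade together hold 16% + 63% = 79% of Arbor, so Noa controls Arbor.
In Orbis, Noa's side holds only 15% + 20% = 35%, not ≥ 50%.
So Noa does not control Orbis.

No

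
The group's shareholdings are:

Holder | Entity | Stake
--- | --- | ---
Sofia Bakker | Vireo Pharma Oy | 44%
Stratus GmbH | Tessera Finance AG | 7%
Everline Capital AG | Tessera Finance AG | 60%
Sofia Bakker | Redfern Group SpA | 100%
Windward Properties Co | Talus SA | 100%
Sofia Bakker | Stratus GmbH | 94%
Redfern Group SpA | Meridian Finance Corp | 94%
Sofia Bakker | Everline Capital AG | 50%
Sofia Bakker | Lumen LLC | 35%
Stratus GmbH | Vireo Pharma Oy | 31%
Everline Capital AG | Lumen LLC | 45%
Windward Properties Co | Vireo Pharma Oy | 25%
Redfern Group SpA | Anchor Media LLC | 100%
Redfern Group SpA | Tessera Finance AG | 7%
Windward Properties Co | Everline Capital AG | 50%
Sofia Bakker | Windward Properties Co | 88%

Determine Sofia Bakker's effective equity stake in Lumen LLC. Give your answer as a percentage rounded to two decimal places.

Sofia reaches Lumen along 3 paths.
Direct stake: 35% = 35%.
Via Everline: 50% × 45% = 22.5%.
Via Windward → Everline: 88% × 50% × 45% = 19.8%.
Total: 35% + 22.5% + 19.8% = 77.3%.
Rounded: 77.30%.

77.30%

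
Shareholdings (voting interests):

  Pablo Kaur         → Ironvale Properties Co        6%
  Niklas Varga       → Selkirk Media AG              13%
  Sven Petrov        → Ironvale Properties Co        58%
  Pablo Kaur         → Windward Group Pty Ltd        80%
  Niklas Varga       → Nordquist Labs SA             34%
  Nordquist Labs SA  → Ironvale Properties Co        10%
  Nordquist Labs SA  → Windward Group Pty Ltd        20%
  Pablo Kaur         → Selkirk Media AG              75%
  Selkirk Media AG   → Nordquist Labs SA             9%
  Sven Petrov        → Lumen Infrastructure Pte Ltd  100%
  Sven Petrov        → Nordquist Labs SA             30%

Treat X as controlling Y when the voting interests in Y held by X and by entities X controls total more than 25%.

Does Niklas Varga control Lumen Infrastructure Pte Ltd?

Niklas holds 34% of Nordquist, so Niklas controls Nordquist.
Neither Niklas nor any entity Niklas controls holds any voting interest in Lumen.
So Niklas does not control Lumen.

No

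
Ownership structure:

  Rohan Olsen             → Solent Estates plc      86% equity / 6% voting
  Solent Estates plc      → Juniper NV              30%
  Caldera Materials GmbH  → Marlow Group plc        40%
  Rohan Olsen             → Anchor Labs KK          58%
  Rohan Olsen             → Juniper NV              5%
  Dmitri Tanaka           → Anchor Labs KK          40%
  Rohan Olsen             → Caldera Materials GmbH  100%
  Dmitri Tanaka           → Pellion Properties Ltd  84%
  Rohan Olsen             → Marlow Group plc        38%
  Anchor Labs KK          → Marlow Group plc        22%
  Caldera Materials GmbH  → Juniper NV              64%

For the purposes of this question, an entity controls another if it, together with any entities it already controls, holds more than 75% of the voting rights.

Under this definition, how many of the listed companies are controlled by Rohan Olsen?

Rohan holds 100% of Caldera, so Rohan controls Caldera.
Caldera and Rohan together hold 40% + 38% = 78% of Marlow, so Rohan controls Marlow.
No other company's threshold is met.
Rohan controls 2 companies.

2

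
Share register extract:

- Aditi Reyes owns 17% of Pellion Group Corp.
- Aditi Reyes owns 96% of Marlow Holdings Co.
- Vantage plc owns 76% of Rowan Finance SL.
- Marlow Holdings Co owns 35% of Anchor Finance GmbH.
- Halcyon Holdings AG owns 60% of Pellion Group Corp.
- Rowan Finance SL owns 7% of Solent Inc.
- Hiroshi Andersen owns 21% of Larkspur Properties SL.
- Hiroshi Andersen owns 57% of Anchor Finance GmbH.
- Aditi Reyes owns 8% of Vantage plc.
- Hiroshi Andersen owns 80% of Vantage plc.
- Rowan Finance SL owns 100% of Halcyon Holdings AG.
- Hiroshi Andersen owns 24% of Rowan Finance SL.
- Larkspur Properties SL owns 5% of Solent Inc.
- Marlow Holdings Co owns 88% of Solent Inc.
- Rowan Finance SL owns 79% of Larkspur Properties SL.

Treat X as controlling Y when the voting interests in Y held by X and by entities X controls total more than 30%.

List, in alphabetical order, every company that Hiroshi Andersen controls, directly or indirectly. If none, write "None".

Hiroshi holds 80% of Vantage, so Hiroshi controls Vantage.
Vantage and Hiroshi together hold 76% + 24% = 100% of Rowan, so Hiroshi controls Rowan.
Hiroshi holds 57% of Anchor, so Hiroshi controls Anchor.
Rowan and Hiroshi together hold 79% + 21% = 100% of Larkspur, so Hiroshi controls Larkspur.
Rowan holds 100% of Halcyon, so Hiroshi controls Halcyon.
Halcyon holds 60% of Pellion, so Hiroshi controls Pellion.
No other company's threshold is met.

Anchor Finance GmbH, Halcyon Holdings AG, Larkspur Properties SL, Pellion Group Corp, Rowan Finance SL, Vantage plc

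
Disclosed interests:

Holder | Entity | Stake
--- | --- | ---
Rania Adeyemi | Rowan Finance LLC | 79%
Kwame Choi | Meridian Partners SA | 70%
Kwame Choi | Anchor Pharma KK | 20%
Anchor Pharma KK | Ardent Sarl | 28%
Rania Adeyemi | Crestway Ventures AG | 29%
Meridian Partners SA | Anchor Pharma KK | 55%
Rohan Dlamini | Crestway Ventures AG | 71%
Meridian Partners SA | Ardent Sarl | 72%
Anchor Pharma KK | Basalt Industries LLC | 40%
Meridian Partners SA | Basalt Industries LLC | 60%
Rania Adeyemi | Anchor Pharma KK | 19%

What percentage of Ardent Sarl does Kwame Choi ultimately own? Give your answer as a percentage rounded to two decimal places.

Kwame reaches Ardent along 3 paths.
Via Meridian: 70% × 72% = 50.4%.
Via Anchor: 20% × 28% = 5.6%.
Via Meridian → Anchor: 70% × 55% × 28% = 10.78%.
Total: 50.4% + 5.6% + 10.78% = 66.78%.

66.78%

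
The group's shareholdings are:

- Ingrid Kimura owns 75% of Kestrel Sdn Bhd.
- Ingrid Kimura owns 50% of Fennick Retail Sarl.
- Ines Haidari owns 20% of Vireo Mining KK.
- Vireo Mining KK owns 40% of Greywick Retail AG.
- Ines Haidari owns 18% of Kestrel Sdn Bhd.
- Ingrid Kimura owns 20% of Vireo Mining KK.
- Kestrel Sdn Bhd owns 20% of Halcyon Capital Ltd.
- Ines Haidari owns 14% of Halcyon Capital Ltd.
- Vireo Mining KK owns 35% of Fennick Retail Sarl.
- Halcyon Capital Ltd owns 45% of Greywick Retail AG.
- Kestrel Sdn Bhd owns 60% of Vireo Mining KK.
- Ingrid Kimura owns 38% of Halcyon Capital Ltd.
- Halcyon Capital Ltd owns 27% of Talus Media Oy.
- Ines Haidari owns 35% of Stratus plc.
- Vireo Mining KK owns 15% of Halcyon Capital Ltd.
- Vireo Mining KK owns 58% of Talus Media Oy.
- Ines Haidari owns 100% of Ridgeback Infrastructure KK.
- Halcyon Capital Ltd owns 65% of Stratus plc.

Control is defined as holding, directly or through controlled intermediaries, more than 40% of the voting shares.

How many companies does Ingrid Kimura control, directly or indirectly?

7

Ingrid holds 75% of Kestrel, so Ingrid controls Kestrel.
Ingrid and Kestrel together hold 20% + 60% = 80% of Vireo, so Ingrid controls Vireo.
Ingrid and Kestrel and Vireo together hold 38% + 20% + 15% = 73% of Halcyon, so Ingrid controls Halcyon.
Halcyon and Vireo together hold 45% + 40% = 85% of Greywick, so Ingrid controls Greywick.
Halcyon holds 65% of Stratus, so Ingrid controls Stratus.
Ingrid and Vireo together hold 50% + 35% = 85% of Fennick, so Ingrid controls Fennick.
Vireo and Halcyon together hold 58% + 27% = 85% of Talus, so Ingrid controls Talus.
No other company's threshold is met.
Ingrid controls 7 companies.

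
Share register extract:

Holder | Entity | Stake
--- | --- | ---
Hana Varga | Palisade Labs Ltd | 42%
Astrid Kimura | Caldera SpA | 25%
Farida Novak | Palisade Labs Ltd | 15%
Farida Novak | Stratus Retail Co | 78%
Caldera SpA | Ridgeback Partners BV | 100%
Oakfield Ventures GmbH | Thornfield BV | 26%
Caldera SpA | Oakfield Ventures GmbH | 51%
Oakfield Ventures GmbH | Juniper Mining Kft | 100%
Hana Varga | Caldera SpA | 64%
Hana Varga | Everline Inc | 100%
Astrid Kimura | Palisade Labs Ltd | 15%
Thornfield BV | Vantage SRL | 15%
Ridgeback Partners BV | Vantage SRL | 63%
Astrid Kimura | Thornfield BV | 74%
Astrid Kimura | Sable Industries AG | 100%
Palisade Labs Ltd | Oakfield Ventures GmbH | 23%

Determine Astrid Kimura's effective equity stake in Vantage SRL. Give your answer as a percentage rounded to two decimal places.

Astrid reaches Vantage along 4 paths.
Via Thornfield: 74% × 15% = 11.1%.
Via Caldera → Oakfield → Thornfield: 25% × 51% × 26% × 15% = 0.49725%.
Via Palisade → Oakfield → Thornfield: 15% × 23% × 26% × 15% = 0.13455%.
Via Caldera → Ridgeback: 25% × 100% × 63% = 15.75%.
Total: 11.1% + 0.49725% + 0.13455% + 15.75% = 27.4818%.
Rounded: 27.48%.

27.48%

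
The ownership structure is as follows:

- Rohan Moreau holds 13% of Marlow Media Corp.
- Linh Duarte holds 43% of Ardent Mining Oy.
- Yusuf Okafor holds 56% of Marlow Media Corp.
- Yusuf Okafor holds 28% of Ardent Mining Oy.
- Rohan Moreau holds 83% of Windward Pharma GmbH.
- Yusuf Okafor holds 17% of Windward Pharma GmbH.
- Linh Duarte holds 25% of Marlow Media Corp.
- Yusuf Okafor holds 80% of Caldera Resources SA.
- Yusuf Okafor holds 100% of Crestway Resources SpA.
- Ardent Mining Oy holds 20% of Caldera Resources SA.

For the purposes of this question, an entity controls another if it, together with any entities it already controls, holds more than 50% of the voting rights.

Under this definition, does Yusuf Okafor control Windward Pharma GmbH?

No

Yusuf holds 80% of Caldera, so Yusuf controls Caldera.
Yusuf holds 100% of Crestway, so Yusuf controls Crestway.
Yusuf holds 56% of Marlow, so Yusuf controls Marlow.
In Windward, Yusuf's side holds only 17%, not > 50%.
So Yusuf does not control Windward.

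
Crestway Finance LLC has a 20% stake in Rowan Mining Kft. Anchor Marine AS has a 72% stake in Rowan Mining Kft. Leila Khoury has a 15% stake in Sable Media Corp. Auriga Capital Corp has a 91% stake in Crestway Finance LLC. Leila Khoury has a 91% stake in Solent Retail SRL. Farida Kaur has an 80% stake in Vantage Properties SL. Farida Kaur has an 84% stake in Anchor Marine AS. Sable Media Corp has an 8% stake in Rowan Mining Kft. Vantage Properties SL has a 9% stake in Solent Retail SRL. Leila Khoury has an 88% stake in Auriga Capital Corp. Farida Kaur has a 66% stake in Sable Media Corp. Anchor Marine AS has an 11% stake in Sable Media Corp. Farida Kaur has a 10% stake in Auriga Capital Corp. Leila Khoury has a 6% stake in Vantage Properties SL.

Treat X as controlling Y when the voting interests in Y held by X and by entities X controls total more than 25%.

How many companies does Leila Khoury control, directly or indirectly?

3

Leila holds 88% of Auriga, so Leila controls Auriga.
Auriga holds 91% of Crestway, so Leila controls Crestway.
Leila holds 91% of Solent, so Leila controls Solent.
No other company's threshold is met.
Leila controls 3 companies.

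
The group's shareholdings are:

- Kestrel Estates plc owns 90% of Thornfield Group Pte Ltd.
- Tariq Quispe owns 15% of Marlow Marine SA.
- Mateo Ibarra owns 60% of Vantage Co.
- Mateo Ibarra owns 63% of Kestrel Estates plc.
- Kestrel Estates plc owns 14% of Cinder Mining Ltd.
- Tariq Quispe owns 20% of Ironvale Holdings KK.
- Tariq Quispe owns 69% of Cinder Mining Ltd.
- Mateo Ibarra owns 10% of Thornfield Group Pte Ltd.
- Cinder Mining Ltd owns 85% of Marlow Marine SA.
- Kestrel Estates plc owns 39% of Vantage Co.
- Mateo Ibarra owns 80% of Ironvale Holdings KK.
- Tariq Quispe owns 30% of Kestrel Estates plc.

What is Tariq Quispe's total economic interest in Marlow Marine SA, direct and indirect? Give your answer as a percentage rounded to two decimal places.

77.22%

Tariq reaches Marlow along 3 paths.
Direct stake: 15% = 15%.
Via Kestrel → Cinder: 30% × 14% × 85% = 3.57%.
Via Cinder: 69% × 85% = 58.65%.
Total: 15% + 3.57% + 58.65% = 77.22%.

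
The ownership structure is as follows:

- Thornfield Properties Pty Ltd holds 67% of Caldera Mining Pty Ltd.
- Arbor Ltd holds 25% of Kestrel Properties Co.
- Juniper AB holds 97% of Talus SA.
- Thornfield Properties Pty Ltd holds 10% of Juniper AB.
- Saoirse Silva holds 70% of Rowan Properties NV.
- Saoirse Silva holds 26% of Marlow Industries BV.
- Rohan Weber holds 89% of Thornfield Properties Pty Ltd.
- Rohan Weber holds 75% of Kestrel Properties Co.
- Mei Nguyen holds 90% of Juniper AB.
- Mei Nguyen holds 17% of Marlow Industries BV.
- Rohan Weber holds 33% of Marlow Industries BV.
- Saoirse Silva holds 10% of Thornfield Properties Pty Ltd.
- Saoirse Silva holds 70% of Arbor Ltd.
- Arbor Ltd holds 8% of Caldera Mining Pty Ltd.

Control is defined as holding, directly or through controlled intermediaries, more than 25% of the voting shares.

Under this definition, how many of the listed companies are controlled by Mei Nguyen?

Mei holds 90% of Juniper, so Mei controls Juniper.
Juniper holds 97% of Talus, so Mei controls Talus.
No other company's threshold is met.
Mei controls 2 companies.

2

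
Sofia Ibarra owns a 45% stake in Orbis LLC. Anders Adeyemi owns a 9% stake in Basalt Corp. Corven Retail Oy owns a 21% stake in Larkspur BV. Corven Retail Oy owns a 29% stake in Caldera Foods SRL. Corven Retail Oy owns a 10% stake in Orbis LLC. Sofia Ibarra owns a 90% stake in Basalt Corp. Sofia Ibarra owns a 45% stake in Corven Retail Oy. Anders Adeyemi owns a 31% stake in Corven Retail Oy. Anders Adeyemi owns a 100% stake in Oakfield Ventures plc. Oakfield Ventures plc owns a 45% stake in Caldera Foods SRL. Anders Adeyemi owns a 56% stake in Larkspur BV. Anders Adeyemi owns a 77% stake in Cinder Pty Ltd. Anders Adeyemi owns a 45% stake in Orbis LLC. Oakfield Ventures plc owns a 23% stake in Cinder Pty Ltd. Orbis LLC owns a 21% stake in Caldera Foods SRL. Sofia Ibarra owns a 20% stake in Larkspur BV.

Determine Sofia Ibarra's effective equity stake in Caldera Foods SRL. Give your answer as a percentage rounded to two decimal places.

Sofia reaches Caldera along 3 paths.
Via Corven → Orbis: 45% × 10% × 21% = 0.945%.
Via Orbis: 45% × 21% = 9.45%.
Via Corven: 45% × 29% = 13.05%.
Total: 0.945% + 9.45% + 13.05% = 23.445%.
Rounded: 23.45%.

23.45%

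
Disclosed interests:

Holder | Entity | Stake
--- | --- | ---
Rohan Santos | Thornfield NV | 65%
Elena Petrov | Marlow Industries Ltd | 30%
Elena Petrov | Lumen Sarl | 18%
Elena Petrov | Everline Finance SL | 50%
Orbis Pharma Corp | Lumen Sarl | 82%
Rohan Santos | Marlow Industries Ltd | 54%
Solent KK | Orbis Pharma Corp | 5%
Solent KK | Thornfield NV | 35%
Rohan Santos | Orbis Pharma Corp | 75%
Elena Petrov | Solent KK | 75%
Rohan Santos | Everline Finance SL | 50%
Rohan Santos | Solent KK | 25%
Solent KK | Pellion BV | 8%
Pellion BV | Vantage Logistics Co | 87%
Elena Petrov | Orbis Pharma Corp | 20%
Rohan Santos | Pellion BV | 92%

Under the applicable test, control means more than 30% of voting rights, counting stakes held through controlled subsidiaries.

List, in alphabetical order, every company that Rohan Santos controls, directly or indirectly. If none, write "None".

Everline Finance SL, Lumen Sarl, Marlow Industries Ltd, Orbis Pharma Corp, Pellion BV, Thornfield NV, Vantage Logistics Co

Rohan holds 54% of Marlow, so Rohan controls Marlow.
Rohan holds 65% of Thornfield, so Rohan controls Thornfield.
Rohan holds 75% of Orbis, so Rohan controls Orbis.
Rohan holds 92% of Pellion, so Rohan controls Pellion.
Pellion holds 87% of Vantage, so Rohan controls Vantage.
Rohan holds 50% of Everline, so Rohan controls Everline.
Orbis holds 82% of Lumen, so Rohan controls Lumen.
No other company's threshold is met.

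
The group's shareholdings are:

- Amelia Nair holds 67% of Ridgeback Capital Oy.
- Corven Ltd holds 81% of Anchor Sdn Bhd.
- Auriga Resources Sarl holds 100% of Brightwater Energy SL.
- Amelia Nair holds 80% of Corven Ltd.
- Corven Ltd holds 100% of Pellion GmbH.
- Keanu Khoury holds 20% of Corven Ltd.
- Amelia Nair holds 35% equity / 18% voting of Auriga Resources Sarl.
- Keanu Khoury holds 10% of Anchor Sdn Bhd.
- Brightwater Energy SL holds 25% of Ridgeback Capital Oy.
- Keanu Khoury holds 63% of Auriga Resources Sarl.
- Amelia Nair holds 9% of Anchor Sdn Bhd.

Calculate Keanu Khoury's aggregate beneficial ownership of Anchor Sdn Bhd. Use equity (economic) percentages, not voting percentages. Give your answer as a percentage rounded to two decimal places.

Keanu reaches Anchor along 2 paths.
Via Corven: 20% × 81% = 16.2%.
Direct stake: 10% = 10%.
Total: 16.2% + 10% = 26.2%.
Rounded: 26.20%.

26.20%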